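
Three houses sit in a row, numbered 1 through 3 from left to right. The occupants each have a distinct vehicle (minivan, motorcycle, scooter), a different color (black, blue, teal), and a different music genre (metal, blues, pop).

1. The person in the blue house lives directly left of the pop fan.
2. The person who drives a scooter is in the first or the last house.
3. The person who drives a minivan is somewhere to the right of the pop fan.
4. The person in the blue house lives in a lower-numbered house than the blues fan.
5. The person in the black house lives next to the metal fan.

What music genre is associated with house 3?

Clue 3 places the person who drives a minivan in house 3.
From clue 3, the pop fan must be in house 2.
House 1's vehicle must be scooter (nothing else left).
That leaves motorcycle as the vehicle for house 2.
That leaves metal as the music genre for house 1.
House 3's music genre must be blues (nothing else left).
From clue 1, the person in the blue house must be in house 1.
By clue 5, the person in the black house is in house 2.
House 3 color: only teal fits.
So: house 1 = scooter/blue/metal, house 2 = motorcycle/black/pop, house 3 = minivan/teal/blues.

blues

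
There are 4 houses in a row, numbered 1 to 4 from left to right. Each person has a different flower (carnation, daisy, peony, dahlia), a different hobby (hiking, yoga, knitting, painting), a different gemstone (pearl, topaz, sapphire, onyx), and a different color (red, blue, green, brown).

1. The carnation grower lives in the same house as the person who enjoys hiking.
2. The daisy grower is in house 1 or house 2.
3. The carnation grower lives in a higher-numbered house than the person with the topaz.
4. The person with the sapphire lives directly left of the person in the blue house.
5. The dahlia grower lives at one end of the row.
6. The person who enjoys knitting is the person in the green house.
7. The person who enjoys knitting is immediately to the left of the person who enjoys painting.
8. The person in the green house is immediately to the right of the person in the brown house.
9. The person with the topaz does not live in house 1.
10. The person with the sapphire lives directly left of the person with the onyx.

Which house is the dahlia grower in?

1

So house 1 gets yoga for hobby.
The only hobby still possible for house 2 is knitting.
Clue 6 places the person in the green house in house 2.
The person who enjoys painting is in house 3 (clue 7).
The person in the brown house is in house 1 (clue 8).
House 4's hobby must be hiking (nothing else left).
The carnation grower is in house 4 (clue 1).
That leaves dahlia as the flower for house 1.
The only flower still possible for house 3 is peony.
That leaves pearl as the gemstone for house 1.
House 4's gemstone must be onyx (nothing else left).
Clue 10: the person with the sapphire is in house 3.
That leaves daisy as the flower for house 2.
House 2 gemstone: only topaz fits.
From clue 4, the person in the blue house must be in house 4.
That leaves red as the color for house 3.
So: house 1 = dahlia/yoga/pearl/brown, house 2 = daisy/knitting/topaz/green, house 3 = peony/painting/sapphire/red, house 4 = carnation/hiking/onyx/blue.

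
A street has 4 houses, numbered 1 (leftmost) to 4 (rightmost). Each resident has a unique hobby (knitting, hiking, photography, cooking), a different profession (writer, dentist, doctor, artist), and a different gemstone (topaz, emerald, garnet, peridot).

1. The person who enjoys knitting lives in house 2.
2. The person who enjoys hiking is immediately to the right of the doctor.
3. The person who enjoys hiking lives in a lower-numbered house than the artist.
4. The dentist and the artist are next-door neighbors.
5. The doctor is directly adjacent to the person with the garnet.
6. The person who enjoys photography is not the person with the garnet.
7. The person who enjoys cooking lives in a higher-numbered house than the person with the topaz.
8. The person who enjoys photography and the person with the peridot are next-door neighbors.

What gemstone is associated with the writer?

From clue 1, the person who enjoys knitting must be in house 2.
That leaves photography as the hobby for house 1.
So house 3 gets hiking for hobby.
House 4 hobby: only cooking fits.
Clue 2 places the doctor in house 2.
The artist is in house 4 (clue 3).
By clue 4, the dentist is in house 3.
Clue 6 places the person with the garnet in house 3.
Clue 8: the person with the peridot is in house 2.
House 1 profession: only writer fits.
The only gemstone still possible for house 4 is emerald.
That leaves topaz as the gemstone for house 1.
So: house 1 = photography/writer/topaz, house 2 = knitting/doctor/peridot, house 3 = hiking/dentist/garnet, house 4 = cooking/artist/emerald.

topaz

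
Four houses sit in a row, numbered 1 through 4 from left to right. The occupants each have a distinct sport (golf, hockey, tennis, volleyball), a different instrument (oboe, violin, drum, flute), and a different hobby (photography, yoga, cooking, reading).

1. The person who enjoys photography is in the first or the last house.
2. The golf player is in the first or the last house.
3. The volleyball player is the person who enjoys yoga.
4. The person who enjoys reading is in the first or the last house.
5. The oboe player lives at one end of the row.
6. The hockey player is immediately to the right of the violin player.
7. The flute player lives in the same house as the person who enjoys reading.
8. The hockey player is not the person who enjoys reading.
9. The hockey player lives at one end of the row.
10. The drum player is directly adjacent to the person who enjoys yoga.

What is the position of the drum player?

Clue 9: the hockey player is in house 4.
From clue 6, the violin player must be in house 3.
By clue 8, the person who enjoys reading is in house 1.
House 1's sport must be golf (nothing else left).
House 2 instrument: only drum fits.
By clue 7, the flute player is in house 1.
Clue 10 places the person who enjoys yoga in house 3.
House 4's instrument must be oboe (nothing else left).
House 2 hobby: only cooking fits.
So house 4 gets photography for hobby.
Clue 3: the volleyball player is in house 3.
House 2's sport must be tennis (nothing else left).
So: house 1 = golf/flute/reading, house 2 = tennis/drum/cooking, house 3 = volleyball/violin/yoga, house 4 = hockey/oboe/photography.

2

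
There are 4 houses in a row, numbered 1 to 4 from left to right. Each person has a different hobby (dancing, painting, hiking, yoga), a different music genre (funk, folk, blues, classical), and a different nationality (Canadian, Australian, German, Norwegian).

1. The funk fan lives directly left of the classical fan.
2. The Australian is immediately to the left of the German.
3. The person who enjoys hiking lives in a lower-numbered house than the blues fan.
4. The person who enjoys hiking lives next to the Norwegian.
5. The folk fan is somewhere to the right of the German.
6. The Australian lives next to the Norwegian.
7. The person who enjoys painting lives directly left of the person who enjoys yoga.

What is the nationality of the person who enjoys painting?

German

That leaves funk as the music genre for house 1.
By clue 1, the classical fan is in house 2.
That leaves Canadian as the nationality for house 4.
The blues fan is narrowed to house 3 or 4; consider each.
Placing it in house 4 leads to a contradiction, so it's in house 3.
House 4's music genre must be folk (nothing else left).
The person who enjoys hiking is narrowed to house 1 or 2; consider each.
Placing it in house 1 leads to a contradiction, so it's in house 2.
From clue 6, the Australian must be in house 2.
House 1 nationality: only Norwegian fits.
House 3's nationality must be German (nothing else left).
Clue 7 places the person who enjoys painting in house 3.
The person who enjoys yoga is in house 4 (clue 7).
House 1's hobby must be dancing (nothing else left).
So: house 1 = dancing/funk/Norwegian, house 2 = hiking/classical/Australian, house 3 = painting/blues/German, house 4 = yoga/folk/Canadian.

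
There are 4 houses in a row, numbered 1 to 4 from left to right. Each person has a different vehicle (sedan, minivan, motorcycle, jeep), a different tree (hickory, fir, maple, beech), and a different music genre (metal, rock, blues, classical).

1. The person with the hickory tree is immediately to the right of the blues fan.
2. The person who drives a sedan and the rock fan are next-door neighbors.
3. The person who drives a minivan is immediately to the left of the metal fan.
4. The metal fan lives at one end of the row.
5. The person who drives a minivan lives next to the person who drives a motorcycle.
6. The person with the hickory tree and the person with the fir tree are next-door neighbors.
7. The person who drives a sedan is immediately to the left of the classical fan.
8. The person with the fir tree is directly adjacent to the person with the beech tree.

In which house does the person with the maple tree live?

4

Clue 4 places the metal fan in house 4.
Clue 3: the person who drives a minivan is in house 3.
The person who drives a motorcycle is narrowed to house 2 or 4; consider each.
Placing it in house 2 leads to a contradiction, so it's in house 4.
The person who drives a jeep is narrowed to house 1 or 2; consider each.
Placing it in house 2 leads to a contradiction, so it's in house 1.
House 2's vehicle must be sedan (nothing else left).
From clue 7, the classical fan must be in house 3.
The only music genre still possible for house 2 is blues.
Clue 1 places the person with the hickory tree in house 3.
So house 1 gets beech for tree.
House 1's music genre must be rock (nothing else left).
From clue 8, the person with the fir tree must be in house 2.
That leaves maple as the tree for house 4.
So: house 1 = jeep/beech/rock, house 2 = sedan/fir/blues, house 3 = minivan/hickory/classical, house 4 = motorcycle/maple/metal.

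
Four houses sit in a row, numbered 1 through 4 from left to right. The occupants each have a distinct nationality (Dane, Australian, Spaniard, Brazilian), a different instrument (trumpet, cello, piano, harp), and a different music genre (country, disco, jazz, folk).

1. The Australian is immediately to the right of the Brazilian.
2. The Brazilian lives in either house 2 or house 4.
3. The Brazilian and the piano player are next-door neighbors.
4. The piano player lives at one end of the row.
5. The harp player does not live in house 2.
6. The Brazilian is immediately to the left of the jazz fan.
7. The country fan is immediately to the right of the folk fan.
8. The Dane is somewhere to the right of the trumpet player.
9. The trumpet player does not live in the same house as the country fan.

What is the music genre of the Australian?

jazz

Clue 2: the Brazilian is in house 2.
Clue 4 places the piano player in house 1.
The jazz fan is in house 3 (clue 6).
House 1's nationality must be Spaniard (nothing else left).
Clue 1 places the Australian in house 3.
Clue 7: the country fan is in house 2.
Clue 7 places the folk fan in house 1.
The trumpet player is in house 3 (clue 9).
That leaves Dane as the nationality for house 4.
House 2 instrument: only cello fits.
House 4's instrument must be harp (nothing else left).
So house 4 gets disco for music genre.
So: house 1 = Spaniard/piano/folk, house 2 = Brazilian/cello/country, house 3 = Australian/trumpet/jazz, house 4 = Dane/harp/disco.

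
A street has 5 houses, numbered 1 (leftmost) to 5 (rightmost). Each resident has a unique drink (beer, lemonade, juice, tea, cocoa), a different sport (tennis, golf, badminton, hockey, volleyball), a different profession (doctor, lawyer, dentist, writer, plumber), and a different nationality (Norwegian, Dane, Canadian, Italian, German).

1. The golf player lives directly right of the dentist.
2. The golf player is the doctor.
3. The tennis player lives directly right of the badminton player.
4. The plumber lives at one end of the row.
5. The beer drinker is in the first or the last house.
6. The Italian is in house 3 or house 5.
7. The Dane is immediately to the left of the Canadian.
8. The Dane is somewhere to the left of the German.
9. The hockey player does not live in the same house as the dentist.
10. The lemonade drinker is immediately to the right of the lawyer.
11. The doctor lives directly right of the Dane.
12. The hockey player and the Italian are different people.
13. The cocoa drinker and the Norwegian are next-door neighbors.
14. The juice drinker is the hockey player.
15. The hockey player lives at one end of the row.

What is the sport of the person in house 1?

volleyball

The beer drinker is narrowed to house 1 or 5; consider each.
Placing it in house 5 leads to a contradiction, so it's in house 1.
House 5 drink: only juice fits.
Clue 14: the hockey player is in house 5.
By clue 12, the Italian is in house 3.
Clue 7 places the Dane in house 1.
The Canadian is in house 2 (clue 7).
By clue 11, the doctor is in house 2.
House 4's profession must be writer (nothing else left).
That leaves plumber as the profession for house 5.
Clue 2: the golf player is in house 2.
By clue 1, the dentist is in house 1.
The tennis player is in house 4 (clue 3).
By clue 3, the badminton player is in house 3.
The only sport still possible for house 1 is volleyball.
The only profession still possible for house 3 is lawyer.
From clue 10, the lemonade drinker must be in house 4.
So house 2 gets tea for drink.
House 3 drink: only cocoa fits.
Clue 13: the Norwegian is in house 4.
So house 5 gets German for nationality.
So: house 1 = beer/volleyball/dentist/Dane, house 2 = tea/golf/doctor/Canadian, house 3 = cocoa/badminton/lawyer/Italian, house 4 = lemonade/tennis/writer/Norwegian, house 5 = juice/hockey/plumber/German.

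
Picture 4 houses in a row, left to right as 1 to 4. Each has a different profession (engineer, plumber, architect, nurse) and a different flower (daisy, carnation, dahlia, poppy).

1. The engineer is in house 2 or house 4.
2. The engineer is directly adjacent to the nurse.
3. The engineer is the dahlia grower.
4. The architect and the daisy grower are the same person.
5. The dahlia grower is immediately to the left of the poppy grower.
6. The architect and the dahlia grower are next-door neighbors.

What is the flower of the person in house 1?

daisy

The dahlia grower is in house 2 (clue 5).
By clue 5, the poppy grower is in house 3.
Clue 3 places the engineer in house 2.
By clue 4, the architect is in house 1.
The daisy grower is in house 1 (clue 4).
The only profession still possible for house 3 is nurse.
House 4's profession must be plumber (nothing else left).
House 4 flower: only carnation fits.
So: house 1 = architect/daisy, house 2 = engineer/dahlia, house 3 = nurse/poppy, house 4 = plumber/carnation.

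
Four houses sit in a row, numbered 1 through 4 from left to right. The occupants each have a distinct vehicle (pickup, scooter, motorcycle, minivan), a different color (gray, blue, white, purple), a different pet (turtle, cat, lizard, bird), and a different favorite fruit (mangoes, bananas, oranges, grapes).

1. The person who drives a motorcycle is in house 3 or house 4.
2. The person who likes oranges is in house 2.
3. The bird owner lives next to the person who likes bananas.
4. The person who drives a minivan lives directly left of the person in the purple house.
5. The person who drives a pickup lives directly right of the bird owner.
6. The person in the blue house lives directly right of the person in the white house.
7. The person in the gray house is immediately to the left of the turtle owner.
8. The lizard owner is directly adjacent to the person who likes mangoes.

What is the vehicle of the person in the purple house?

scooter

By clue 2, the person who likes oranges is in house 2.
That leaves cat as the pet for house 1.
The person who drives a motorcycle is narrowed to house 3 or 4; consider each.
Placing it in house 4 leads to a contradiction, so it's in house 3.
The bird owner is in house 3 (clue 5).
House 4 vehicle: only pickup fits.
That leaves blue as the color for house 4.
By clue 3, the person who likes bananas is in house 4.
The person in the white house is in house 3 (clue 6).
The only color still possible for house 1 is gray.
The only color still possible for house 2 is purple.
From clue 4, the person who drives a minivan must be in house 1.
By clue 7, the turtle owner is in house 2.
The only vehicle still possible for house 2 is scooter.
House 4's pet must be lizard (nothing else left).
Clue 8 places the person who likes mangoes in house 3.
That leaves grapes as the favorite fruit for house 1.
So: house 1 = minivan/gray/cat/grapes, house 2 = scooter/purple/turtle/oranges, house 3 = motorcycle/white/bird/mangoes, house 4 = pickup/blue/lizard/bananas.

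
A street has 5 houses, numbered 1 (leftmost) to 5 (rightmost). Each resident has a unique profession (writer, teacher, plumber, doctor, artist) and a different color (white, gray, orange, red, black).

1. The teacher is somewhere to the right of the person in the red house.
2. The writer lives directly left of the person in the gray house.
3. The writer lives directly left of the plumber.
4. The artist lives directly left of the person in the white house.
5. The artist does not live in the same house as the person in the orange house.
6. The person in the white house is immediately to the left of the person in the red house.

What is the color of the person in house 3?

The artist is narrowed to house 1 or 2; consider each.
Placing it in house 2 leads to a contradiction, so it's in house 1.
The person in the white house is in house 2 (clue 4).
From clue 6, the person in the red house must be in house 3.
House 1's color must be black (nothing else left).
House 2 profession: only doctor fits.
The only profession still possible for house 3 is writer.
Clue 2 places the person in the gray house in house 4.
Clue 3 places the plumber in house 4.
House 5 profession: only teacher fits.
House 5's color must be orange (nothing else left).
So: house 1 = artist/black, house 2 = doctor/white, house 3 = writer/red, house 4 = plumber/gray, house 5 = teacher/orange.

red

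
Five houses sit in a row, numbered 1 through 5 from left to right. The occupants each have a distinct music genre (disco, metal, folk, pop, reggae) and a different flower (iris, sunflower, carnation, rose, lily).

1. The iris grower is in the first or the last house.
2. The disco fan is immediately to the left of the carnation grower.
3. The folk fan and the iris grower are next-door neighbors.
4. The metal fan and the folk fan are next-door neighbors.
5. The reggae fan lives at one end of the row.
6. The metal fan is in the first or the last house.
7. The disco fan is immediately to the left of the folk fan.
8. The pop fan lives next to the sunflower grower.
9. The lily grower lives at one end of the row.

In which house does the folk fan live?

4

The disco fan is narrowed to house 1 or 3; consider each.
Placing it in house 1 leads to a contradiction, so it's in house 3.
Clue 2: the carnation grower is in house 4.
Clue 7: the folk fan is in house 4.
The only music genre still possible for house 2 is pop.
From clue 3, the iris grower must be in house 5.
The metal fan is in house 5 (clue 4).
The only music genre still possible for house 1 is reggae.
House 1 flower: only lily fits.
That leaves rose as the flower for house 2.
So house 3 gets sunflower for flower.
So: house 1 = reggae/lily, house 2 = pop/rose, house 3 = disco/sunflower, house 4 = folk/carnation, house 5 = metal/iris.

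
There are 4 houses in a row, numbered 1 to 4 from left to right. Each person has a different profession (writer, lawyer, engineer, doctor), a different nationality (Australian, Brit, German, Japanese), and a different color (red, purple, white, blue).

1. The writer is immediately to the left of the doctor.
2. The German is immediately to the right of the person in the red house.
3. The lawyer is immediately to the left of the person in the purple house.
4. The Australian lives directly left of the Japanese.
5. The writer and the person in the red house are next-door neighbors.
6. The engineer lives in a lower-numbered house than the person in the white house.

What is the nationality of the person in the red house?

That leaves doctor as the profession for house 4.
The writer is in house 3 (clue 1).
From clue 5, the person in the red house must be in house 2.
So house 1 gets blue for color.
Clue 2: the German is in house 3.
The lawyer is in house 2 (clue 3).
From clue 3, the person in the purple house must be in house 3.
House 1's profession must be engineer (nothing else left).
House 4 color: only white fits.
By clue 4, the Australian is in house 1.
By clue 4, the Japanese is in house 2.
That leaves Brit as the nationality for house 4.
So: house 1 = engineer/Australian/blue, house 2 = lawyer/Japanese/red, house 3 = writer/German/purple, house 4 = doctor/Brit/white.

Japanese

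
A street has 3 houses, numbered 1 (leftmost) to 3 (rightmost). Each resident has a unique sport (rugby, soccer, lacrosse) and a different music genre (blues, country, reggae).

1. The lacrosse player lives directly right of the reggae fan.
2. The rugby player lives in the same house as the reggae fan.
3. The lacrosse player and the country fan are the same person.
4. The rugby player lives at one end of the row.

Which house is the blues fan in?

3

The rugby player is in house 1 (clue 4).
The reggae fan is in house 1 (clue 2).
The lacrosse player is in house 2 (clue 1).
Clue 3: the country fan is in house 2.
So house 3 gets soccer for sport.
So house 3 gets blues for music genre.
So: house 1 = rugby/reggae, house 2 = lacrosse/country, house 3 = soccer/blues.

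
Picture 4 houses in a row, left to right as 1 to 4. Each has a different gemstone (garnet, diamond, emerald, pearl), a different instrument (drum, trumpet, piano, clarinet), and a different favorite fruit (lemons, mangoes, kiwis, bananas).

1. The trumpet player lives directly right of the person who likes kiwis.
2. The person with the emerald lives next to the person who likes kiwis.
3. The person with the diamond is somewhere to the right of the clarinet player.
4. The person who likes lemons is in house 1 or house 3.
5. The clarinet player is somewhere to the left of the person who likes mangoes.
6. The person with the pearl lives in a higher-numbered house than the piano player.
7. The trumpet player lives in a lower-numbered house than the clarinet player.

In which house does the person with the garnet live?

1

By clue 7, the trumpet player is in house 2.
Clue 7: the clarinet player is in house 3.
House 4 instrument: only drum fits.
By clue 1, the person who likes kiwis is in house 1.
By clue 2, the person with the emerald is in house 2.
By clue 3, the person with the diamond is in house 4.
By clue 5, the person who likes mangoes is in house 4.
House 1's gemstone must be garnet (nothing else left).
So house 3 gets pearl for gemstone.
So house 1 gets piano for instrument.
So house 2 gets bananas for favorite fruit.
That leaves lemons as the favorite fruit for house 3.
So: house 1 = garnet/piano/kiwis, house 2 = emerald/trumpet/bananas, house 3 = pearl/clarinet/lemons, house 4 = diamond/drum/mangoes.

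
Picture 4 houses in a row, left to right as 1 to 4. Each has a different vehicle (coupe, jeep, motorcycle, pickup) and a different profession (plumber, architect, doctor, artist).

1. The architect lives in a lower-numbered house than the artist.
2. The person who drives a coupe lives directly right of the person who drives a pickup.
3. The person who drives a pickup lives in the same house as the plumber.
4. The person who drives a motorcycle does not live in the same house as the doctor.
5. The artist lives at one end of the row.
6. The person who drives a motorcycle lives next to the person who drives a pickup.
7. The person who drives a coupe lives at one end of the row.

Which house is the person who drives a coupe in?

4

The artist is in house 4 (clue 5).
Clue 7 places the person who drives a coupe in house 4.
Clue 2: the person who drives a pickup is in house 3.
The plumber is in house 3 (clue 3).
Clue 6 places the person who drives a motorcycle in house 2.
House 1 vehicle: only jeep fits.
By clue 4, the doctor is in house 1.
House 2's profession must be architect (nothing else left).
So: house 1 = jeep/doctor, house 2 = motorcycle/architect, house 3 = pickup/plumber, house 4 = coupe/artist.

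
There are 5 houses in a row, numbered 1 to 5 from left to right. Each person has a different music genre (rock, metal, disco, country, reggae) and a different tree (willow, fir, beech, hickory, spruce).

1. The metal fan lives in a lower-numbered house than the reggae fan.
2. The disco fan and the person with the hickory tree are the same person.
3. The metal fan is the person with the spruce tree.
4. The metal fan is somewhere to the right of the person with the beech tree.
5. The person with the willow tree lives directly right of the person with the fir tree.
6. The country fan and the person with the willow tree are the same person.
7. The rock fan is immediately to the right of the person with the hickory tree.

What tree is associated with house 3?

spruce

So house 1 gets disco for music genre.
So house 5 gets willow for tree.
By clue 2, the person with the hickory tree is in house 1.
From clue 5, the person with the fir tree must be in house 4.
Clue 6 places the country fan in house 5.
The rock fan is in house 2 (clue 7).
The metal fan is in house 3 (clue 1).
Clue 1: the reggae fan is in house 4.
Clue 3 places the person with the spruce tree in house 3.
The person with the beech tree is in house 2 (clue 4).
So: house 1 = disco/hickory, house 2 = rock/beech, house 3 = metal/spruce, house 4 = reggae/fir, house 5 = country/willow.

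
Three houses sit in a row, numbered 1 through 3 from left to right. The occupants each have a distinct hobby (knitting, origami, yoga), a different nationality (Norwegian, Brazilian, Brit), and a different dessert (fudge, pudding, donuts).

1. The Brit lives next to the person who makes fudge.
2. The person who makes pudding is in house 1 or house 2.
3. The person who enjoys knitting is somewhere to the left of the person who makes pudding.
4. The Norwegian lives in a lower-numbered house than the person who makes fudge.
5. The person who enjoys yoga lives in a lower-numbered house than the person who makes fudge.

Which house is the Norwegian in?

From clue 3, the person who enjoys knitting must be in house 1.
Clue 3 places the person who makes pudding in house 2.
House 2 hobby: only yoga fits.
That leaves origami as the hobby for house 3.
House 1 dessert: only donuts fits.
House 3's dessert must be fudge (nothing else left).
By clue 1, the Brit is in house 2.
The only nationality still possible for house 3 is Brazilian.
The only nationality still possible for house 1 is Norwegian.
So: house 1 = knitting/Norwegian/donuts, house 2 = yoga/Brit/pudding, house 3 = origami/Brazilian/fudge.

1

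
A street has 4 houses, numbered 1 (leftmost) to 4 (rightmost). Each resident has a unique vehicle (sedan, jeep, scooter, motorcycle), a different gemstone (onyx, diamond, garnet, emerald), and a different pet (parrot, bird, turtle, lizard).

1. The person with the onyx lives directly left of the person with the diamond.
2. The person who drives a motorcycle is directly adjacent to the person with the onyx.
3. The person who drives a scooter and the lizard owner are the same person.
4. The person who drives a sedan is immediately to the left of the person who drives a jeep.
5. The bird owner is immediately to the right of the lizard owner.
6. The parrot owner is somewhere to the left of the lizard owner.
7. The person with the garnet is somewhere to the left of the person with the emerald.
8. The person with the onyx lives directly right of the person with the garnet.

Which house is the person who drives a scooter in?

That leaves garnet as the gemstone for house 1.
The person with the onyx is in house 2 (clue 8).
Clue 1: the person with the diamond is in house 3.
House 4 vehicle: only jeep fits.
House 4's gemstone must be emerald (nothing else left).
The person who drives a sedan is in house 3 (clue 4).
House 1's vehicle must be motorcycle (nothing else left).
That leaves scooter as the vehicle for house 2.
The lizard owner is in house 2 (clue 3).
From clue 5, the bird owner must be in house 3.
From clue 6, the parrot owner must be in house 1.
That leaves turtle as the pet for house 4.
So: house 1 = motorcycle/garnet/parrot, house 2 = scooter/onyx/lizard, house 3 = sedan/diamond/bird, house 4 = jeep/emerald/turtle.

2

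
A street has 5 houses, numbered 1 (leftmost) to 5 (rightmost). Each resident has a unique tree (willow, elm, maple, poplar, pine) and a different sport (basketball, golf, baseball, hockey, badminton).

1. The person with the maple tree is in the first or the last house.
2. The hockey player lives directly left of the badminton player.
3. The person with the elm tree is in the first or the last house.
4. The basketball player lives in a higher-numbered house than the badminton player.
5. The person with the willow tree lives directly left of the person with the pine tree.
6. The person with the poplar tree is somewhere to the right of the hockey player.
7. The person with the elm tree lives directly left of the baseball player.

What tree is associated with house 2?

willow

The person with the elm tree is in house 1 (clue 7).
By clue 7, the baseball player is in house 2.
So house 5 gets maple for tree.
From clue 2, the hockey player must be in house 3.
Clue 2: the badminton player is in house 4.
By clue 4, the basketball player is in house 5.
Clue 6 places the person with the poplar tree in house 4.
So house 2 gets willow for tree.
House 3 tree: only pine fits.
The only sport still possible for house 1 is golf.
So: house 1 = elm/golf, house 2 = willow/baseball, house 3 = pine/hockey, house 4 = poplar/badminton, house 5 = maple/basketball.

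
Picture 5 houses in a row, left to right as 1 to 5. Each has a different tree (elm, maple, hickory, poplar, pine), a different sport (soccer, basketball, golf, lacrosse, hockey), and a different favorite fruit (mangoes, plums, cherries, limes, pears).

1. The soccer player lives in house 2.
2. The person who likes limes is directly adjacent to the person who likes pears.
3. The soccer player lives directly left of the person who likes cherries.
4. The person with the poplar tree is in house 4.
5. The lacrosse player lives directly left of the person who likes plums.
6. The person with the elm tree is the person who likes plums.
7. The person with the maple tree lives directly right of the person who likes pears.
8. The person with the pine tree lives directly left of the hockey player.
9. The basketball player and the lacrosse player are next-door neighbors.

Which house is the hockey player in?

From clue 1, the soccer player must be in house 2.
By clue 3, the person who likes cherries is in house 3.
Clue 4: the person with the poplar tree is in house 4.
So house 1 gets hickory for tree.
That leaves golf as the sport for house 1.
House 5's sport must be basketball (nothing else left).
Clue 5: the lacrosse player is in house 4.
Clue 5: the person who likes plums is in house 5.
From clue 6, the person with the elm tree must be in house 5.
That leaves hockey as the sport for house 3.
The person with the pine tree is in house 2 (clue 8).
House 3's tree must be maple (nothing else left).
The only favorite fruit still possible for house 4 is mangoes.
By clue 7, the person who likes pears is in house 2.
House 1 favorite fruit: only limes fits.
So: house 1 = hickory/golf/limes, house 2 = pine/soccer/pears, house 3 = maple/hockey/cherries, house 4 = poplar/lacrosse/mangoes, house 5 = elm/basketball/plums.

3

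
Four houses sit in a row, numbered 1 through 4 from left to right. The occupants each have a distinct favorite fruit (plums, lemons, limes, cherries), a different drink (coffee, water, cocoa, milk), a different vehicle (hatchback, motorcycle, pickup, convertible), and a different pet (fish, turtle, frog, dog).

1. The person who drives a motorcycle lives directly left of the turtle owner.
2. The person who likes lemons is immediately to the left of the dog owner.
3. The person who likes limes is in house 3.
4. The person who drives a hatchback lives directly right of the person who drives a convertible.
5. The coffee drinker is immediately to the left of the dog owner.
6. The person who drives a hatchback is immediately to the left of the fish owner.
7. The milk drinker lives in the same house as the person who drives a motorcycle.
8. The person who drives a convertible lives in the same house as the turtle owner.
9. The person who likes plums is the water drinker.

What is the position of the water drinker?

4

From clue 3, the person who likes limes must be in house 3.
That leaves pickup as the vehicle for house 4.
House 1's pet must be frog (nothing else left).
Clue 4 places the person who drives a hatchback in house 3.
The person who drives a convertible is in house 2 (clue 4).
By clue 6, the fish owner is in house 4.
Clue 8 places the turtle owner in house 2.
So house 3 gets cocoa for drink.
The only drink still possible for house 4 is water.
The only vehicle still possible for house 1 is motorcycle.
House 3's pet must be dog (nothing else left).
By clue 2, the person who likes lemons is in house 2.
Clue 5: the coffee drinker is in house 2.
By clue 7, the milk drinker is in house 1.
From clue 9, the person who likes plums must be in house 4.
House 1 favorite fruit: only cherries fits.
So: house 1 = cherries/milk/motorcycle/frog, house 2 = lemons/coffee/convertible/turtle, house 3 = limes/cocoa/hatchback/dog, house 4 = plums/water/pickup/fish.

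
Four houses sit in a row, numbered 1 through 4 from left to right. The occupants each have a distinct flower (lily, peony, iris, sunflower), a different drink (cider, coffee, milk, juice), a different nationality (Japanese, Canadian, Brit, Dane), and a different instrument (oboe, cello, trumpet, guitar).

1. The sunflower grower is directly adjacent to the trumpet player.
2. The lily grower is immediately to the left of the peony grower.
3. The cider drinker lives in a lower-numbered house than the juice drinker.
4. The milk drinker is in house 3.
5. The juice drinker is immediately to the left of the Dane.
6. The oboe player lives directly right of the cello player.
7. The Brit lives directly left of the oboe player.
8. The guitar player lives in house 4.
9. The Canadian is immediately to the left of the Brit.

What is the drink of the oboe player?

By clue 4, the milk drinker is in house 3.
Clue 8: the guitar player is in house 4.
That leaves juice as the drink for house 2.
The only drink still possible for house 4 is coffee.
From clue 5, the Dane must be in house 3.
The Brit is in house 2 (clue 7).
Clue 7 places the oboe player in house 3.
The Canadian is in house 1 (clue 9).
House 1 drink: only cider fits.
The only nationality still possible for house 4 is Japanese.
From clue 6, the cello player must be in house 2.
House 1 instrument: only trumpet fits.
From clue 1, the sunflower grower must be in house 2.
From clue 2, the lily grower must be in house 3.
Clue 2: the peony grower is in house 4.
That leaves iris as the flower for house 1.
So: house 1 = iris/cider/Canadian/trumpet, house 2 = sunflower/juice/Brit/cello, house 3 = lily/milk/Dane/oboe, house 4 = peony/coffee/Japanese/guitar.

milk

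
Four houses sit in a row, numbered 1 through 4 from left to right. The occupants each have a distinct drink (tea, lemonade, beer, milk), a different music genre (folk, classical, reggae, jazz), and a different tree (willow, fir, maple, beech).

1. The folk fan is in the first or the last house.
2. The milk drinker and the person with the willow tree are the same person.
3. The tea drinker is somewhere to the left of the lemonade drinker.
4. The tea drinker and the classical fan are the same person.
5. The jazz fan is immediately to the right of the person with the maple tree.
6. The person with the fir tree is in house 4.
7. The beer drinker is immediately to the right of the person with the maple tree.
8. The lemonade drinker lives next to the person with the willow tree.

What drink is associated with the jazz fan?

beer

By clue 6, the person with the fir tree is in house 4.
The folk fan is narrowed to house 1 or 4; consider each.
Placing it in house 1 leads to a contradiction, so it's in house 4.
House 4 drink: only lemonade fits.
From clue 8, the person with the willow tree must be in house 3.
By clue 2, the milk drinker is in house 3.
House 1's drink must be tea (nothing else left).
So house 2 gets beer for drink.
By clue 4, the classical fan is in house 1.
By clue 7, the person with the maple tree is in house 1.
House 2's tree must be beech (nothing else left).
By clue 5, the jazz fan is in house 2.
The only music genre still possible for house 3 is reggae.
So: house 1 = tea/classical/maple, house 2 = beer/jazz/beech, house 3 = milk/reggae/willow, house 4 = lemonade/folk/fir.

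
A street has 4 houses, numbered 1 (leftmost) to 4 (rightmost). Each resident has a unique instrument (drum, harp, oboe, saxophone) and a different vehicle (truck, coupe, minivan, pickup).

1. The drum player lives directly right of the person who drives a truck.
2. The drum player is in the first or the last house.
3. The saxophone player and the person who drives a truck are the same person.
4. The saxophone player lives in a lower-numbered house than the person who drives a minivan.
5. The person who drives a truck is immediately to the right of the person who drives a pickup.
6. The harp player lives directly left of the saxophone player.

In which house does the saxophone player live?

3

From clue 2, the drum player must be in house 4.
The person who drives a truck is in house 3 (clue 1).
From clue 3, the saxophone player must be in house 3.
Clue 4: the person who drives a minivan is in house 4.
The person who drives a pickup is in house 2 (clue 5).
Clue 6: the harp player is in house 2.
House 1's instrument must be oboe (nothing else left).
House 1 vehicle: only coupe fits.
So: house 1 = oboe/coupe, house 2 = harp/pickup, house 3 = saxophone/truck, house 4 = drum/minivan.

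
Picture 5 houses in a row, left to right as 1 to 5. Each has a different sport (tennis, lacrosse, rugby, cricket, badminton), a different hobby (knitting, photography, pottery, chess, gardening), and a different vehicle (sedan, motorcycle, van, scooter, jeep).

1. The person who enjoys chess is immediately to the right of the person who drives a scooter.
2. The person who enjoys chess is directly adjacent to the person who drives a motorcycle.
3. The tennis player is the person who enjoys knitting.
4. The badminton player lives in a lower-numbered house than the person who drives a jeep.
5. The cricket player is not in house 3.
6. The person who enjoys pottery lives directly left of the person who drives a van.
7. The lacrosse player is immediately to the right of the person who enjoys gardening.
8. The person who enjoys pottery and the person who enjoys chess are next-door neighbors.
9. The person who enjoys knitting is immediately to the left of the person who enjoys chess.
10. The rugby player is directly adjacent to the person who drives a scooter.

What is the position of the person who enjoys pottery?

The badminton player is narrowed to house 1 or 2 or 3 or 4; consider each.
Placing it in house 1 and house 2 and house 4 leads to a contradiction, so it's in house 3.
The person who drives a jeep is narrowed to house 4 or 5; consider each.
Placing it in house 4 leads to a contradiction, so it's in house 5.
The only hobby still possible for house 5 is photography.
The only hobby still possible for house 4 is gardening.
By clue 7, the lacrosse player is in house 5.
House 4 sport: only cricket fits.
The rugby player is narrowed to house 1 or 2; consider each.
Placing it in house 1 leads to a contradiction, so it's in house 2.
By clue 10, the person who drives a scooter is in house 1.
The only sport still possible for house 1 is tennis.
Clue 1 places the person who enjoys chess in house 2.
From clue 2, the person who drives a motorcycle must be in house 3.
From clue 3, the person who enjoys knitting must be in house 1.
The only hobby still possible for house 3 is pottery.
From clue 6, the person who drives a van must be in house 4.
House 2's vehicle must be sedan (nothing else left).
So: house 1 = tennis/knitting/scooter, house 2 = rugby/chess/sedan, house 3 = badminton/pottery/motorcycle, house 4 = cricket/gardening/van, house 5 = lacrosse/photography/jeep.

3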